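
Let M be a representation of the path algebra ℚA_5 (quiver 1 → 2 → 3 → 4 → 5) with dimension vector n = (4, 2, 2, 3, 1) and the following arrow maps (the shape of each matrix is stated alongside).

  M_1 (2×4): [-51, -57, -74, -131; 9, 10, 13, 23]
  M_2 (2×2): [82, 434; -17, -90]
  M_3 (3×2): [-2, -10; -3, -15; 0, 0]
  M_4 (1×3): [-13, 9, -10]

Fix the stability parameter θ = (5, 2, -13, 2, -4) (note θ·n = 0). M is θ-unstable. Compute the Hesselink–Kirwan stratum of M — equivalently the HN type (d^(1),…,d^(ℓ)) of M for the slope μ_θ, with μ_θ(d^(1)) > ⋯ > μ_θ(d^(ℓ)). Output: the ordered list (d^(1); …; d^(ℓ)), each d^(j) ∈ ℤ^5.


Interval decomposition of M: I[1,1]^2, I[1,3], I[1,5], I[4,4]^2.
HN type (ℓ=4): μ^(1)=5; μ^(2)=2; μ^(3)=-1; μ^(4)=-2

((2, 0, 0, 0, 0); (0, 0, 0, 2, 0); (0, 0, 0, 1, 1); (2, 2, 2, 0, 0))


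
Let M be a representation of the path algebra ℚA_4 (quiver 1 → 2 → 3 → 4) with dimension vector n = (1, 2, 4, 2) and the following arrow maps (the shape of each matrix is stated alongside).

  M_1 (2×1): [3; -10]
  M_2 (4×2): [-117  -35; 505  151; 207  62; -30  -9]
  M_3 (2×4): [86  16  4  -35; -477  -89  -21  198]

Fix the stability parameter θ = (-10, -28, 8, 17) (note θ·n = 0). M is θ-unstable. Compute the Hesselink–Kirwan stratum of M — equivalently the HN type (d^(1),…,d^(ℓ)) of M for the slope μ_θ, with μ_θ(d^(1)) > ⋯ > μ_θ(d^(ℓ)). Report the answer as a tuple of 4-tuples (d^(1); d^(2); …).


Interval decomposition of M: I[1,4], I[2,4], I[3,3]^2.
HN type (ℓ=4): μ^(1)=17; μ^(2)=8; μ^(3)=-19; μ^(4)=-28

((0, 0, 0, 2); (0, 0, 4, 0); (1, 1, 0, 0); (0, 1, 0, 0))


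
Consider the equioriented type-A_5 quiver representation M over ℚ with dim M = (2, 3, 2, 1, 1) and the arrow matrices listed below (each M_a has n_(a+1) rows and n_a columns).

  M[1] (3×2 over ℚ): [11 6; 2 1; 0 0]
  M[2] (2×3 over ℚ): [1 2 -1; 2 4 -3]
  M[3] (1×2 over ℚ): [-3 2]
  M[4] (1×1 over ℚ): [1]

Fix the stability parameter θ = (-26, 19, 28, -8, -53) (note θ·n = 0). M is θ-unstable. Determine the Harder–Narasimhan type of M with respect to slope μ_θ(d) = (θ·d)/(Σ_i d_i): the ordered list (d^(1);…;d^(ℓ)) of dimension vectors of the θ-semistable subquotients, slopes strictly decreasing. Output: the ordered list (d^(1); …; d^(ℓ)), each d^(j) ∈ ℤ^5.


Barcode: M ≅ I[1,2], I[1,5], I[2,3]. HN layers by μ_θ (4 steps, strictly decreasing):
  μ^(1)=28; μ^(2)=19; μ^(3)=-7/2; μ^(4)=-26

((0, 0, 1, 0, 0); (0, 2, 0, 0, 0); (0, 1, 1, 1, 1); (2, 0, 0, 0, 0))


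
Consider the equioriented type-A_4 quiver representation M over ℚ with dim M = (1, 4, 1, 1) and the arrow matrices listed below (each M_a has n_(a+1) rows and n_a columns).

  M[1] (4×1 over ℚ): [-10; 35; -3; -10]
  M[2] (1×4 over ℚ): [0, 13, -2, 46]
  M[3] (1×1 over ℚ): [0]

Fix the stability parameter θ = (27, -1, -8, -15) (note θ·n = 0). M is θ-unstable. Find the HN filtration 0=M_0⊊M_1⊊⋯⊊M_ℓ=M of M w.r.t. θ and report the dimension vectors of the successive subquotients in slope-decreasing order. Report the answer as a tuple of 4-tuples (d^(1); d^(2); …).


Interval decomposition of M: I[1,3], I[2,2]^3, I[4,4].
HN type (ℓ=3): μ^(1)=6; μ^(2)=-1; μ^(3)=-15

((1, 1, 1, 0); (0, 3, 0, 0); (0, 0, 0, 1))


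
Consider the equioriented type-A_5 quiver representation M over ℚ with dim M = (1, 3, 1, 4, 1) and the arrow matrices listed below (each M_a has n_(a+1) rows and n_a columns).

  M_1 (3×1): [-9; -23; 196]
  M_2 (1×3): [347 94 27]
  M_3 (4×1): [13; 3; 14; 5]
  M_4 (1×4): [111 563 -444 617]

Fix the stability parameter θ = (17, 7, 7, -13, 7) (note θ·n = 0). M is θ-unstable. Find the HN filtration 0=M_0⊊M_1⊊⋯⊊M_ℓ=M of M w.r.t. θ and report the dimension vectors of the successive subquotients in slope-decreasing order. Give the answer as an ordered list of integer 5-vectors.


Via rank(M_{q-1}∘⋯∘M_p): M ≅ I[1,5], I[2,2]^2, I[4,4]^3.
μ_θ-semistable layers: μ^(1)=7; μ^(2)=9/2; μ^(3)=-13

((0, 2, 0, 0, 1); (1, 1, 1, 1, 0); (0, 0, 0, 3, 0))


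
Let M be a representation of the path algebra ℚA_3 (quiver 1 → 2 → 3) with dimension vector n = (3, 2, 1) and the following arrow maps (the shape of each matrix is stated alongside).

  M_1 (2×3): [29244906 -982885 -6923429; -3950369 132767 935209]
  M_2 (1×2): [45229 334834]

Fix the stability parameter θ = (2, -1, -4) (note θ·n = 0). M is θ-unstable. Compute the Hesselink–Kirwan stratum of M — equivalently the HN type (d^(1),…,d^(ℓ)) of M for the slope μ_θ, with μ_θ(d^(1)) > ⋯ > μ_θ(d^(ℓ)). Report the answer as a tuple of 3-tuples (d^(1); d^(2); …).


Interval decomposition of M: I[1,1], I[1,2], I[1,3].
HN type (ℓ=3): μ^(1)=2; μ^(2)=1/2; μ^(3)=-1

((1, 0, 0); (1, 1, 0); (1, 1, 1))


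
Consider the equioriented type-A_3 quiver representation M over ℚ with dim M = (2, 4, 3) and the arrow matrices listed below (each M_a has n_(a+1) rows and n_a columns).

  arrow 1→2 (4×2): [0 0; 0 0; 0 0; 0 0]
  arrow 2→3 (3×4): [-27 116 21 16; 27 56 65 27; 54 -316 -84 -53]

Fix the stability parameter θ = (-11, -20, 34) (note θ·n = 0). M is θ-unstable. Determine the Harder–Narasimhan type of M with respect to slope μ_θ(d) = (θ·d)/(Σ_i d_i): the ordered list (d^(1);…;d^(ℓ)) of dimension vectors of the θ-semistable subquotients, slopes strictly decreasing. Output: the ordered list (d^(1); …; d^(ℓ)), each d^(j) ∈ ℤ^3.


Via rank(M_{q-1}∘⋯∘M_p): M ≅ I[1,1]^2, I[2,2]^2, I[2,3]^2, I[3,3].
μ_θ-semistable layers: μ^(1)=34; μ^(2)=-11; μ^(3)=-20

((0, 0, 3); (2, 0, 0); (0, 4, 0))


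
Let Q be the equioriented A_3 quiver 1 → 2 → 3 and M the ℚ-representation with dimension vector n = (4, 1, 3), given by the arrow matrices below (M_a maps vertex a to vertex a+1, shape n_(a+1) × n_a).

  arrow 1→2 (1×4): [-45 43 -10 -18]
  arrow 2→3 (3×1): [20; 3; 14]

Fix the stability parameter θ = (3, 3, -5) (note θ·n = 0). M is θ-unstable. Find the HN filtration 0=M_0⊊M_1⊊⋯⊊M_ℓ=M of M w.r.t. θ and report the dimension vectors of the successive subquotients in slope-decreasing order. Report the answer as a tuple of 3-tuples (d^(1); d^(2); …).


Via rank(M_{q-1}∘⋯∘M_p): M ≅ I[1,1]^3, I[1,3], I[3,3]^2.
μ_θ-semistable layers: μ^(1)=3; μ^(2)=1/3; μ^(3)=-5

((3, 0, 0); (1, 1, 1); (0, 0, 2))


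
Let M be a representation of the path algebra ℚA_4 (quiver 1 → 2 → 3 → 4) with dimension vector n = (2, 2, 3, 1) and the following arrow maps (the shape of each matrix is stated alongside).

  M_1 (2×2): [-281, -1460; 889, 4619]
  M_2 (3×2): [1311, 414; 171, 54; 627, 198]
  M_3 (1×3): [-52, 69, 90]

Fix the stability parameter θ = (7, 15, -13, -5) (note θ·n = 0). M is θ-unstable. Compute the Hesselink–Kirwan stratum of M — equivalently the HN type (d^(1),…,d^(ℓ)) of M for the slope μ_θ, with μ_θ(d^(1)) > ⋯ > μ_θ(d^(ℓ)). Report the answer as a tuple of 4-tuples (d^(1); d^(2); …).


Via rank(M_{q-1}∘⋯∘M_p): M ≅ I[1,2], I[1,4], I[3,3]^2.
μ_θ-semistable layers: μ^(1)=15; μ^(2)=7; μ^(3)=1; μ^(4)=-13

((0, 1, 0, 0); (1, 0, 0, 0); (1, 1, 1, 1); (0, 0, 2, 0))


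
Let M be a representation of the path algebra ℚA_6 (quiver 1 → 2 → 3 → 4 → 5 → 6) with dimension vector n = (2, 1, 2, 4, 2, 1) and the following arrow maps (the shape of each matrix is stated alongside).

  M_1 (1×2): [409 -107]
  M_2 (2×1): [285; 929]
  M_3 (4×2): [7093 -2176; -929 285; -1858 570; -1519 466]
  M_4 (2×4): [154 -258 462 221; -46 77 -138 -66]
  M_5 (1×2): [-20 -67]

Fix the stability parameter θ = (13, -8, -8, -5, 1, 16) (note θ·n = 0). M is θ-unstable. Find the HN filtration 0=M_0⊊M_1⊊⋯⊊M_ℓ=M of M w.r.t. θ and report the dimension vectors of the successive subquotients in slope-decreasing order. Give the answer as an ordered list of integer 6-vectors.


Interval decomposition of M: I[1,1], I[1,5], I[3,6], I[4,4]^2.
HN type (ℓ=6): μ^(1)=16; μ^(2)=13; μ^(3)=1; μ^(4)=-2; μ^(5)=-5; μ^(6)=-8

((0, 0, 0, 0, 0, 1); (1, 0, 0, 0, 0, 0); (0, 0, 0, 0, 2, 0); (1, 1, 1, 1, 0, 0); (0, 0, 0, 3, 0, 0); (0, 0, 1, 0, 0, 0))


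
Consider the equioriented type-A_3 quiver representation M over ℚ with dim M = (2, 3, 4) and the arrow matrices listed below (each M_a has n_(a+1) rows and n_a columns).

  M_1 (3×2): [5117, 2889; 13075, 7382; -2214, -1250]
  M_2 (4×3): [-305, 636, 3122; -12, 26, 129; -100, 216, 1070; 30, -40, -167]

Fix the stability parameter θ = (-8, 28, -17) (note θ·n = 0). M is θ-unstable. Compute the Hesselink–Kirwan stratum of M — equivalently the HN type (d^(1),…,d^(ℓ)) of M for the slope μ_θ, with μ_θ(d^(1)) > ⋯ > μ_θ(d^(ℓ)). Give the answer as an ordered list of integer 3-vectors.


Barcode: M ≅ I[1,3]^2, I[2,3], I[3,3]. HN layers by μ_θ (3 steps, strictly decreasing):
  μ^(1)=11/2; μ^(2)=-8; μ^(3)=-17

((0, 3, 3); (2, 0, 0); (0, 0, 1))


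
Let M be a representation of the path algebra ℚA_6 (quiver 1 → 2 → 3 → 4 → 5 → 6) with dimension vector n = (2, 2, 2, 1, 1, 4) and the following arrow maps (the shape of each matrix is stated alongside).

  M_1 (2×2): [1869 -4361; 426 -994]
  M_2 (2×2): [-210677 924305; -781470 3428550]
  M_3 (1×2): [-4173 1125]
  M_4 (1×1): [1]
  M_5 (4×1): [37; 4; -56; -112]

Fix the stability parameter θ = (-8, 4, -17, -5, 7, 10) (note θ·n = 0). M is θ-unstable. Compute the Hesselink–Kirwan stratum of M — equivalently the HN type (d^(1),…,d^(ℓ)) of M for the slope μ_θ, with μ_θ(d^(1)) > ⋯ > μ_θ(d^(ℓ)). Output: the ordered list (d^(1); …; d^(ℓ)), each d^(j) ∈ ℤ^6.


Barcode: M ≅ I[1,1], I[1,6], I[2,2], I[3,3], I[6,6]^3. HN layers by μ_θ (7 steps, strictly decreasing):
  μ^(1)=10; μ^(2)=7; μ^(3)=4; μ^(4)=-5; μ^(5)=-13/2; μ^(6)=-8; μ^(7)=-17

((0, 0, 0, 0, 0, 4); (0, 0, 0, 0, 1, 0); (0, 1, 0, 0, 0, 0); (0, 0, 0, 1, 0, 0); (0, 1, 1, 0, 0, 0); (2, 0, 0, 0, 0, 0); (0, 0, 1, 0, 0, 0))


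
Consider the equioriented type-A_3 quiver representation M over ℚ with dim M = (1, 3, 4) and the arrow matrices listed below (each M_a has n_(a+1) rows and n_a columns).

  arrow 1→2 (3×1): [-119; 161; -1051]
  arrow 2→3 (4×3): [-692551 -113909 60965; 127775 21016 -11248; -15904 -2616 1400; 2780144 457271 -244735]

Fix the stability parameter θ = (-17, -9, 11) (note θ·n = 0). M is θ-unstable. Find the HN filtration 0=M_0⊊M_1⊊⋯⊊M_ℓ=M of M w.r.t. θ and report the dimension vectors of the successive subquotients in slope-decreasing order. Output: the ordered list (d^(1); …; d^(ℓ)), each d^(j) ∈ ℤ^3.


Via rank(M_{q-1}∘⋯∘M_p): M ≅ I[1,3], I[2,2], I[2,3], I[3,3]^2.
μ_θ-semistable layers: μ^(1)=11; μ^(2)=-9; μ^(3)=-17

((0, 0, 4); (0, 3, 0); (1, 0, 0))


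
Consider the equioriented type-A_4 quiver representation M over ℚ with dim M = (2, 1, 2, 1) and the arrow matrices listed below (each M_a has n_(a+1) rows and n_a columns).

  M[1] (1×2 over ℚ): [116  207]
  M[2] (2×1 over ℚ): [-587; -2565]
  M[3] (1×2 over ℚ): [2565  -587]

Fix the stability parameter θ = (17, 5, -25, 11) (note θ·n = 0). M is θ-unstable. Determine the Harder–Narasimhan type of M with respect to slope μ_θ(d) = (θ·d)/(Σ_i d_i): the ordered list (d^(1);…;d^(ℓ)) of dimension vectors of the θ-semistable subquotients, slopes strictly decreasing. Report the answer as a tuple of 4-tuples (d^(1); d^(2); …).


Barcode: M ≅ I[1,1], I[1,3], I[3,4]. HN layers by μ_θ (4 steps, strictly decreasing):
  μ^(1)=17; μ^(2)=11; μ^(3)=-1; μ^(4)=-25

((1, 0, 0, 0); (0, 0, 0, 1); (1, 1, 1, 0); (0, 0, 1, 0))


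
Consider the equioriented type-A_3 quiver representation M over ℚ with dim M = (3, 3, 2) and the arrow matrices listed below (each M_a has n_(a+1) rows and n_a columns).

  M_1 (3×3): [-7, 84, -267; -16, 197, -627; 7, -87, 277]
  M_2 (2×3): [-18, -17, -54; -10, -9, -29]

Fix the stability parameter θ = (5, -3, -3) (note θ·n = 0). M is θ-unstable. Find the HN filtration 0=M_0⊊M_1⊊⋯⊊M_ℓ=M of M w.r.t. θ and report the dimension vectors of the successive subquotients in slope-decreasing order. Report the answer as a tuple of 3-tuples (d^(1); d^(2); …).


Interval decomposition of M: I[1,2], I[1,3]^2.
HN type (ℓ=2): μ^(1)=1; μ^(2)=-1/3

((1, 1, 0); (2, 2, 2))


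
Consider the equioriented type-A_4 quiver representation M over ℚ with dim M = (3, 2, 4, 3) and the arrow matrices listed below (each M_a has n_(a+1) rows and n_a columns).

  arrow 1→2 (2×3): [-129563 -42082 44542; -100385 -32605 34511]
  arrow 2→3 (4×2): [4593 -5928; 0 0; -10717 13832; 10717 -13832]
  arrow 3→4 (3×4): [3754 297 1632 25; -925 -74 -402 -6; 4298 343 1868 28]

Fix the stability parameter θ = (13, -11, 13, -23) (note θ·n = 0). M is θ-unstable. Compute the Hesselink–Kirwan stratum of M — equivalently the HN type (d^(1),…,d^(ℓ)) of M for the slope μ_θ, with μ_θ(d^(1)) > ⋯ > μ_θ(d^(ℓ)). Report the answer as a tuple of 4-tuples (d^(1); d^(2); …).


Via rank(M_{q-1}∘⋯∘M_p): M ≅ I[1,1], I[1,2], I[1,4], I[3,3], I[3,4]^2.
μ_θ-semistable layers: μ^(1)=13; μ^(2)=1; μ^(3)=-2; μ^(4)=-5

((1, 0, 1, 0); (1, 1, 0, 0); (1, 1, 1, 1); (0, 0, 2, 2))


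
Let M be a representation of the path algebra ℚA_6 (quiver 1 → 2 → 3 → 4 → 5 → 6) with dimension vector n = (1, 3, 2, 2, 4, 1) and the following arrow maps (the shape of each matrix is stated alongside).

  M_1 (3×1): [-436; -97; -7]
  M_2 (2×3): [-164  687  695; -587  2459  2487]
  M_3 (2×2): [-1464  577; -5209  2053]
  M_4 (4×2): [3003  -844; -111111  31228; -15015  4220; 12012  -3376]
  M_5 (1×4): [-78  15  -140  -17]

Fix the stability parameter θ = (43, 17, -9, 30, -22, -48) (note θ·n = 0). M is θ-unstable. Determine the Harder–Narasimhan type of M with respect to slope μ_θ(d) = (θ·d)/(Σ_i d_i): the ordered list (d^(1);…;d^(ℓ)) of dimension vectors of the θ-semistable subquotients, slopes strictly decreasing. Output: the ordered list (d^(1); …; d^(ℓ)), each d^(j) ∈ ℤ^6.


Barcode: M ≅ I[1,2], I[2,4], I[2,6], I[5,5]^3. HN layers by μ_θ (4 steps, strictly decreasing):
  μ^(1)=30; μ^(2)=4; μ^(3)=-32/5; μ^(4)=-22

((1, 1, 0, 1, 0, 0); (0, 1, 1, 0, 0, 0); (0, 1, 1, 1, 1, 1); (0, 0, 0, 0, 3, 0))


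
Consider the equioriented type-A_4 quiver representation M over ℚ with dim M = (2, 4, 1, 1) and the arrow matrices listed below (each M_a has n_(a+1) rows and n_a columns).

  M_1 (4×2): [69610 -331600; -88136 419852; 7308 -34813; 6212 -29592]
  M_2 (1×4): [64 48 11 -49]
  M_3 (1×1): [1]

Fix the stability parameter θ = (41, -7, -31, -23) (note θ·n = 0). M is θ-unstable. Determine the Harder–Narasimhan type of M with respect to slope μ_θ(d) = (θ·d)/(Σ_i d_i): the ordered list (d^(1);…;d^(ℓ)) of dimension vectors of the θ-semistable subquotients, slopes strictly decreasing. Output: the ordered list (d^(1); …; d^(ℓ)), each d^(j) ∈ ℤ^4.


Barcode: M ≅ I[1,2], I[1,4], I[2,2]^2. HN layers by μ_θ (3 steps, strictly decreasing):
  μ^(1)=17; μ^(2)=-5; μ^(3)=-7

((1, 1, 0, 0); (1, 1, 1, 1); (0, 2, 0, 0))


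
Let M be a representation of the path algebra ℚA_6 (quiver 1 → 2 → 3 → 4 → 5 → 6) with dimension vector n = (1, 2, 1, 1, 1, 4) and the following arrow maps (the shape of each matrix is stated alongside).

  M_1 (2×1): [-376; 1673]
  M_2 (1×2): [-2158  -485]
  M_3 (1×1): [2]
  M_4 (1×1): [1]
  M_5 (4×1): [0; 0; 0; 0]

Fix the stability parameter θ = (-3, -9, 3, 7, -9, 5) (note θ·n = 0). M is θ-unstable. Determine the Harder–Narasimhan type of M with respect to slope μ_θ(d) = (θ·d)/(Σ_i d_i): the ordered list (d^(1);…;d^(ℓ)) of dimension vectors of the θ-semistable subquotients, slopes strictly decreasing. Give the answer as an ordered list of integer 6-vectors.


Interval decomposition of M: I[1,5], I[2,2], I[6,6]^4.
HN type (ℓ=4): μ^(1)=5; μ^(2)=1/3; μ^(3)=-6; μ^(4)=-9

((0, 0, 0, 0, 0, 4); (0, 0, 1, 1, 1, 0); (1, 1, 0, 0, 0, 0); (0, 1, 0, 0, 0, 0))


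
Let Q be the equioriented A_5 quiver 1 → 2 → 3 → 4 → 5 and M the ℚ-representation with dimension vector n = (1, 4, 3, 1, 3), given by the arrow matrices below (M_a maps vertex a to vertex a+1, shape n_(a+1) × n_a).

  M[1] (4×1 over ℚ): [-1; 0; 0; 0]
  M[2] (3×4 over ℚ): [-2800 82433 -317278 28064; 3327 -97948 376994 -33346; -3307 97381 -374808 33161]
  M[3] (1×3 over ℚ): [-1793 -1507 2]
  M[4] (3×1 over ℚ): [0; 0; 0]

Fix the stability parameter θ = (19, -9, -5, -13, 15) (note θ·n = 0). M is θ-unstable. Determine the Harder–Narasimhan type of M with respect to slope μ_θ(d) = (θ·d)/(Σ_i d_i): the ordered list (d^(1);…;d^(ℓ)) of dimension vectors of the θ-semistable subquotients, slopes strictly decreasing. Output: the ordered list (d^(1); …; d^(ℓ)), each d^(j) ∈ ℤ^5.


Via rank(M_{q-1}∘⋯∘M_p): M ≅ I[1,4], I[2,2], I[2,3]^2, I[5,5]^3.
μ_θ-semistable layers: μ^(1)=15; μ^(2)=-2; μ^(3)=-5; μ^(4)=-9

((0, 0, 0, 0, 3); (1, 1, 1, 1, 0); (0, 0, 2, 0, 0); (0, 3, 0, 0, 0))


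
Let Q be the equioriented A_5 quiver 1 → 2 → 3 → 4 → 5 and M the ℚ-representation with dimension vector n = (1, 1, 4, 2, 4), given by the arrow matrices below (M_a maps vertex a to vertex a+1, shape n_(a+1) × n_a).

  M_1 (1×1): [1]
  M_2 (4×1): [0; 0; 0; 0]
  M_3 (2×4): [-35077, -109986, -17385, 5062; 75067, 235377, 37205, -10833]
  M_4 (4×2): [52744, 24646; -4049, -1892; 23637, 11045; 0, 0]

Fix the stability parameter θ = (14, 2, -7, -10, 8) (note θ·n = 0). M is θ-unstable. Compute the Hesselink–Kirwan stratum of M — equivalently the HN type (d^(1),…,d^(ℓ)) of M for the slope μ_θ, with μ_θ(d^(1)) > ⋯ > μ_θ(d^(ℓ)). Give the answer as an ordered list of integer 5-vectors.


Via rank(M_{q-1}∘⋯∘M_p): M ≅ I[1,2], I[3,3]^2, I[3,5]^2, I[5,5]^2.
μ_θ-semistable layers: μ^(1)=8; μ^(2)=-7; μ^(3)=-17/2

((1, 1, 0, 0, 4); (0, 0, 2, 0, 0); (0, 0, 2, 2, 0))


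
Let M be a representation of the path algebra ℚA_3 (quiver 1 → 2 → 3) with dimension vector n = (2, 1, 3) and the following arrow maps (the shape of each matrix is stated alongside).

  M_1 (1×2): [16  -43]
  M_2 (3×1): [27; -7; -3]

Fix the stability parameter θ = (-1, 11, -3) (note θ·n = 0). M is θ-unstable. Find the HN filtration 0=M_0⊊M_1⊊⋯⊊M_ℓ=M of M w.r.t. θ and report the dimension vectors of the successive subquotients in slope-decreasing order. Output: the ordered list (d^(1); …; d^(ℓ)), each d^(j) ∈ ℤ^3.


Interval decomposition of M: I[1,1], I[1,3], I[3,3]^2.
HN type (ℓ=3): μ^(1)=4; μ^(2)=-1; μ^(3)=-3

((0, 1, 1); (2, 0, 0); (0, 0, 2))


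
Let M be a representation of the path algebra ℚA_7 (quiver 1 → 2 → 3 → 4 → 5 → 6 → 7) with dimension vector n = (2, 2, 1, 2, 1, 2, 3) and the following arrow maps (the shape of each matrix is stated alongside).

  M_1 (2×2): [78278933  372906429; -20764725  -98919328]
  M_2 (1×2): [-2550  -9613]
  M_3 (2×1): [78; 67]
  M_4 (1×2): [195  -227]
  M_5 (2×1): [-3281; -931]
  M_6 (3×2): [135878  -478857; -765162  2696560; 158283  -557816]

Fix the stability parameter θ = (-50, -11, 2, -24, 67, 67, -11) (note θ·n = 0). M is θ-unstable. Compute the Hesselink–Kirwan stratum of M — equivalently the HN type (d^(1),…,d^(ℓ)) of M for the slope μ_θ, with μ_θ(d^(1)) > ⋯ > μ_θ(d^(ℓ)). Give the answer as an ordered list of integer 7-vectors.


Via rank(M_{q-1}∘⋯∘M_p): M ≅ I[1,2], I[1,7], I[4,4], I[6,7], I[7,7].
μ_θ-semistable layers: μ^(1)=41; μ^(2)=28; μ^(3)=-11; μ^(4)=-24; μ^(5)=-50

((0, 0, 0, 0, 1, 1, 1); (0, 0, 0, 0, 0, 1, 1); (0, 2, 1, 1, 0, 0, 1); (0, 0, 0, 1, 0, 0, 0); (2, 0, 0, 0, 0, 0, 0))


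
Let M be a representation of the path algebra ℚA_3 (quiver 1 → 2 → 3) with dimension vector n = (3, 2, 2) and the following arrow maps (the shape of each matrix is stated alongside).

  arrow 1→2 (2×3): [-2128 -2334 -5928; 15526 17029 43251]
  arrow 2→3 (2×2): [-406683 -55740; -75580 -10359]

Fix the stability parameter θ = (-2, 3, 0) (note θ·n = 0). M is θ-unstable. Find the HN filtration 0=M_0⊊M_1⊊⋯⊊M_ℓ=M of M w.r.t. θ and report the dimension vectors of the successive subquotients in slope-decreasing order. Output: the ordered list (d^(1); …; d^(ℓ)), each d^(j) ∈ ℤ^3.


Interval decomposition of M: I[1,1], I[1,3]^2.
HN type (ℓ=2): μ^(1)=3/2; μ^(2)=-2

((0, 2, 2); (3, 0, 0))


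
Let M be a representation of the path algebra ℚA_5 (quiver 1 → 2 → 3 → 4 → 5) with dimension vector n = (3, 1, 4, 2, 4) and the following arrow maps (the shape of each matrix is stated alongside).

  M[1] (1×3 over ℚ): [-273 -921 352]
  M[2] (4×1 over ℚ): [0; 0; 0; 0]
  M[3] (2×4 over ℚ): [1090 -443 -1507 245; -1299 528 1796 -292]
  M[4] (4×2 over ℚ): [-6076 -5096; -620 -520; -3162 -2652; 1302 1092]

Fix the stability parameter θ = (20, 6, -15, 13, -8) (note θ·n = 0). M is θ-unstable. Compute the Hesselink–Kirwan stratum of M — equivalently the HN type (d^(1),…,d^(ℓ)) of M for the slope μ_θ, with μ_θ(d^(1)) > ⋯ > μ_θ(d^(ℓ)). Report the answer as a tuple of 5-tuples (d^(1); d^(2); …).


Barcode: M ≅ I[1,1]^2, I[1,2], I[3,3]^2, I[3,4], I[3,5], I[5,5]^3. HN layers by μ_θ (5 steps, strictly decreasing):
  μ^(1)=20; μ^(2)=13; μ^(3)=5/2; μ^(4)=-8; μ^(5)=-15

((2, 0, 0, 0, 0); (1, 1, 0, 1, 0); (0, 0, 0, 1, 1); (0, 0, 0, 0, 3); (0, 0, 4, 0, 0))


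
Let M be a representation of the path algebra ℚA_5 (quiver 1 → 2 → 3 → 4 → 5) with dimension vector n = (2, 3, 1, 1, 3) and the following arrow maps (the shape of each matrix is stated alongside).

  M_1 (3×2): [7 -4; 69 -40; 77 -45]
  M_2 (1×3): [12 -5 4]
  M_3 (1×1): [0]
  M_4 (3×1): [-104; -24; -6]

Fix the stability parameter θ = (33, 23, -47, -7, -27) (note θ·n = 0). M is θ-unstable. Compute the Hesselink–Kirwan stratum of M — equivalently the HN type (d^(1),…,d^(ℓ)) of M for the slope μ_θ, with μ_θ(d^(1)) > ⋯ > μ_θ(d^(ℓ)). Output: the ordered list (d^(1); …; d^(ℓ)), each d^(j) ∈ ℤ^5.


Interval decomposition of M: I[1,2], I[1,3], I[2,2], I[4,5], I[5,5]^2.
HN type (ℓ=5): μ^(1)=28; μ^(2)=23; μ^(3)=3; μ^(4)=-17; μ^(5)=-27

((1, 1, 0, 0, 0); (0, 1, 0, 0, 0); (1, 1, 1, 0, 0); (0, 0, 0, 1, 1); (0, 0, 0, 0, 2))


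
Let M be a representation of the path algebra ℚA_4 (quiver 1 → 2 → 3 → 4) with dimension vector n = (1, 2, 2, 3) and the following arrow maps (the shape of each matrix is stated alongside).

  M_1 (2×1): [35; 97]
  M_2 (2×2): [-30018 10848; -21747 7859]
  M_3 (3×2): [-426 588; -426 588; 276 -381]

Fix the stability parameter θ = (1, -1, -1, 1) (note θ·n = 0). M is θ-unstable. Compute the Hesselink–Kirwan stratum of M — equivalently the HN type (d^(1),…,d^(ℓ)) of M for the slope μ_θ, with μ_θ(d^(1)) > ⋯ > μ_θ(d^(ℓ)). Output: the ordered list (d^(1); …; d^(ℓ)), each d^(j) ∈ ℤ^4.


Interval decomposition of M: I[1,4], I[2,4], I[4,4].
HN type (ℓ=3): μ^(1)=1; μ^(2)=-1/3; μ^(3)=-1

((0, 0, 0, 3); (1, 1, 1, 0); (0, 1, 1, 0))


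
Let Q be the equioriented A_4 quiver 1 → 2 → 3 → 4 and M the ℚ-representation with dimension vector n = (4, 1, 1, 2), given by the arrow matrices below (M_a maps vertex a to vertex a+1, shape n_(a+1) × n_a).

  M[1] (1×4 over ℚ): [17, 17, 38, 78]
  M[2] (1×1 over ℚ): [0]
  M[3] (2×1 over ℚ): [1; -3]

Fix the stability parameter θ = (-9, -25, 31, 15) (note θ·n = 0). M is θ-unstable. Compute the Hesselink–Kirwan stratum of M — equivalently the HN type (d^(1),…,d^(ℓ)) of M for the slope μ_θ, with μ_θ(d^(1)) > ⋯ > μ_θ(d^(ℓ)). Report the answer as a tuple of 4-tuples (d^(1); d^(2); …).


Via rank(M_{q-1}∘⋯∘M_p): M ≅ I[1,1]^3, I[1,2], I[3,4], I[4,4].
μ_θ-semistable layers: μ^(1)=23; μ^(2)=15; μ^(3)=-9; μ^(4)=-17

((0, 0, 1, 1); (0, 0, 0, 1); (3, 0, 0, 0); (1, 1, 0, 0))


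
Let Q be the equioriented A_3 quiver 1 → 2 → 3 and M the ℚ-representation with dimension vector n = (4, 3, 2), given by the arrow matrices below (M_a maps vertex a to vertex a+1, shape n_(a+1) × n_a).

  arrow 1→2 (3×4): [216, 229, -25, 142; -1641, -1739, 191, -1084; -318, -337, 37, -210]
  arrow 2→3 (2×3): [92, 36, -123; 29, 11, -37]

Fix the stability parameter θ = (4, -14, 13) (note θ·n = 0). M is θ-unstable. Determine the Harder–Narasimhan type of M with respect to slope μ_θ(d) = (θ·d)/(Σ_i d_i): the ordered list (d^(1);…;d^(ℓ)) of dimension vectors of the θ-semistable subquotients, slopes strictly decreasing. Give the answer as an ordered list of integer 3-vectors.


Barcode: M ≅ I[1,1]^2, I[1,3]^2, I[2,2]. HN layers by μ_θ (4 steps, strictly decreasing):
  μ^(1)=13; μ^(2)=4; μ^(3)=-5; μ^(4)=-14

((0, 0, 2); (2, 0, 0); (2, 2, 0); (0, 1, 0))


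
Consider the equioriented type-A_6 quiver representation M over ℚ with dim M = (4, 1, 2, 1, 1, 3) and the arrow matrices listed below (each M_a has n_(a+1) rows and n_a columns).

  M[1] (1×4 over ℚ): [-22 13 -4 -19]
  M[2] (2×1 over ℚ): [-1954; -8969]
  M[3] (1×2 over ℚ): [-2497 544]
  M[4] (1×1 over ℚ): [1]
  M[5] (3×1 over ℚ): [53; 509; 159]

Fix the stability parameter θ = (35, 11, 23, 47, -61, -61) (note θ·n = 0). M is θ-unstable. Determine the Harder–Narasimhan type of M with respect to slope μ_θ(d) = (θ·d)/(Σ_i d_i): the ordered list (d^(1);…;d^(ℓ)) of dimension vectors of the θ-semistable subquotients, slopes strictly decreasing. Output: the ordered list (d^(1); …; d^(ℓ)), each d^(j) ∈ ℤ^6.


Barcode: M ≅ I[1,1]^3, I[1,6], I[3,3], I[6,6]^2. HN layers by μ_θ (4 steps, strictly decreasing):
  μ^(1)=35; μ^(2)=23; μ^(3)=-1; μ^(4)=-61

((3, 0, 0, 0, 0, 0); (0, 0, 1, 0, 0, 0); (1, 1, 1, 1, 1, 1); (0, 0, 0, 0, 0, 2))


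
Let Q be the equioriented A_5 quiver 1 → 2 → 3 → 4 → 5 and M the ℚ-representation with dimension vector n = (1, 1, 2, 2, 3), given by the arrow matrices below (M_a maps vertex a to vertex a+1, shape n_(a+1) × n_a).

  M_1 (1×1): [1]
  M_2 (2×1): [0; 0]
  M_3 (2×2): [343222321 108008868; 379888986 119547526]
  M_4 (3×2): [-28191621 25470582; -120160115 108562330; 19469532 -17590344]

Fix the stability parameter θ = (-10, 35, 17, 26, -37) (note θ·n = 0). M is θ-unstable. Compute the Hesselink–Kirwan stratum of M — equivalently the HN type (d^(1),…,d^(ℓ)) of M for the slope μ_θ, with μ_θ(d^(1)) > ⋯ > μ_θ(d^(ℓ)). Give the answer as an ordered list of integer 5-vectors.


Barcode: M ≅ I[1,2], I[3,4], I[3,5], I[5,5]^2. HN layers by μ_θ (6 steps, strictly decreasing):
  μ^(1)=35; μ^(2)=26; μ^(3)=17; μ^(4)=2; μ^(5)=-10; μ^(6)=-37

((0, 1, 0, 0, 0); (0, 0, 0, 1, 0); (0, 0, 1, 0, 0); (0, 0, 1, 1, 1); (1, 0, 0, 0, 0); (0, 0, 0, 0, 2))


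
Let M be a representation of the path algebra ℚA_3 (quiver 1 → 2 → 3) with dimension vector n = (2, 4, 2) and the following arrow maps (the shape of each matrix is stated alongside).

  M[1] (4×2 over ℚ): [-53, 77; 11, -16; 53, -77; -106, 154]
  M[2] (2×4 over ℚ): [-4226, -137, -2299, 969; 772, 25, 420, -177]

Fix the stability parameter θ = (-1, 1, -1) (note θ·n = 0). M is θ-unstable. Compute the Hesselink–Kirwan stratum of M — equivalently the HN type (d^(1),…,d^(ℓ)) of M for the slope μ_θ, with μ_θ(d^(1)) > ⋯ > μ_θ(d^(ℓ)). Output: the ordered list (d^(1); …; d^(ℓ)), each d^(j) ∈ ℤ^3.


Interval decomposition of M: I[1,3]^2, I[2,2]^2.
HN type (ℓ=3): μ^(1)=1; μ^(2)=0; μ^(3)=-1

((0, 2, 0); (0, 2, 2); (2, 0, 0))


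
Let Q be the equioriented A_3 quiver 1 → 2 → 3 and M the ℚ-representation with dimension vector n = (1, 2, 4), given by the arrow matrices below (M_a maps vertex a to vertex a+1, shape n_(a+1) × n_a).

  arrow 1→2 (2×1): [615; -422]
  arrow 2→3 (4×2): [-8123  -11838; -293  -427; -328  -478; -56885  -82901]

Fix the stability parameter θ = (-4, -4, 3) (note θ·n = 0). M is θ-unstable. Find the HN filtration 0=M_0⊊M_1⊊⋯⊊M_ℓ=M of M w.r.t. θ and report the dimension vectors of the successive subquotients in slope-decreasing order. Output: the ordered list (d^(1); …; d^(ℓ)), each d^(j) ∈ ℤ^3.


Barcode: M ≅ I[1,3], I[2,3], I[3,3]^2. HN layers by μ_θ (2 steps, strictly decreasing):
  μ^(1)=3; μ^(2)=-4

((0, 0, 4); (1, 2, 0))


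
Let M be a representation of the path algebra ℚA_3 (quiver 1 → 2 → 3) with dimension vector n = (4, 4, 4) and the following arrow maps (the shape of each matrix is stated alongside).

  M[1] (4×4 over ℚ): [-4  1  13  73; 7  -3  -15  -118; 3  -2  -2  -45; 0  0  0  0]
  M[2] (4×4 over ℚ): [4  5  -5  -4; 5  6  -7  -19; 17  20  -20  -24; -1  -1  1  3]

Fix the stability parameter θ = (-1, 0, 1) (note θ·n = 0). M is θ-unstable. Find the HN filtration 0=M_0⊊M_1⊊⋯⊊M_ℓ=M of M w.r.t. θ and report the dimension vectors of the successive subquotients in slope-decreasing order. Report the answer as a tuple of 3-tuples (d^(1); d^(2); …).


Barcode: M ≅ I[1,1]^2, I[1,3]^2, I[2,3]^2. HN layers by μ_θ (3 steps, strictly decreasing):
  μ^(1)=1; μ^(2)=0; μ^(3)=-1

((0, 0, 4); (0, 4, 0); (4, 0, 0))


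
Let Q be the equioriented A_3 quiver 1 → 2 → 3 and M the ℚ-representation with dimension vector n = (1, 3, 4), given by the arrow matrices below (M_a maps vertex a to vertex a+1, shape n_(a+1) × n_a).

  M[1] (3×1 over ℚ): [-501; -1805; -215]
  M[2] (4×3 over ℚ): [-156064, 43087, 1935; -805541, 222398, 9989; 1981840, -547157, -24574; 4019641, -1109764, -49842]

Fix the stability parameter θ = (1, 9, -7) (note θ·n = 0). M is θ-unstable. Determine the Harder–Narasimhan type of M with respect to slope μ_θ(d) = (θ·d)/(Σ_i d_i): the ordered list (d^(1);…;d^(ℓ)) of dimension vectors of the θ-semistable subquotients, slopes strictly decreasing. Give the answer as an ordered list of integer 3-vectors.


Interval decomposition of M: I[1,3], I[2,3]^2, I[3,3].
HN type (ℓ=2): μ^(1)=1; μ^(2)=-7

((1, 3, 3); (0, 0, 1))


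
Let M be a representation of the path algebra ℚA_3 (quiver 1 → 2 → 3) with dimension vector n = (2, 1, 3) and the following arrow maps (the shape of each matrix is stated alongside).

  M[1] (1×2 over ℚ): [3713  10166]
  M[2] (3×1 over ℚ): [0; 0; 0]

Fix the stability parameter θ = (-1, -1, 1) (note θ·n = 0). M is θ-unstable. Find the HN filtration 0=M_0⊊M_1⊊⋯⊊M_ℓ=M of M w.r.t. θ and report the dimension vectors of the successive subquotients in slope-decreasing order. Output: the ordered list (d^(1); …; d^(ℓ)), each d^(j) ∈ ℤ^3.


Interval decomposition of M: I[1,1], I[1,2], I[3,3]^3.
HN type (ℓ=2): μ^(1)=1; μ^(2)=-1

((0, 0, 3); (2, 1, 0))


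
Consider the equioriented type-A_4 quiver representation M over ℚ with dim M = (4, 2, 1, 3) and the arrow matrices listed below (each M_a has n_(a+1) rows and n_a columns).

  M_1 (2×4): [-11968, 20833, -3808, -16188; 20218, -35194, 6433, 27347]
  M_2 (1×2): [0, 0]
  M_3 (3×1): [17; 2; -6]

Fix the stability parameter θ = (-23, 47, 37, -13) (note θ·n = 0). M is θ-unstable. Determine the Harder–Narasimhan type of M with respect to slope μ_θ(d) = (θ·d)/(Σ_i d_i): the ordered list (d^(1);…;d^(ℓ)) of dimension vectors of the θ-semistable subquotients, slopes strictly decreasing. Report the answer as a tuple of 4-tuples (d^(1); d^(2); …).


Interval decomposition of M: I[1,1]^2, I[1,2]^2, I[3,4], I[4,4]^2.
HN type (ℓ=4): μ^(1)=47; μ^(2)=12; μ^(3)=-13; μ^(4)=-23

((0, 2, 0, 0); (0, 0, 1, 1); (0, 0, 0, 2); (4, 0, 0, 0))


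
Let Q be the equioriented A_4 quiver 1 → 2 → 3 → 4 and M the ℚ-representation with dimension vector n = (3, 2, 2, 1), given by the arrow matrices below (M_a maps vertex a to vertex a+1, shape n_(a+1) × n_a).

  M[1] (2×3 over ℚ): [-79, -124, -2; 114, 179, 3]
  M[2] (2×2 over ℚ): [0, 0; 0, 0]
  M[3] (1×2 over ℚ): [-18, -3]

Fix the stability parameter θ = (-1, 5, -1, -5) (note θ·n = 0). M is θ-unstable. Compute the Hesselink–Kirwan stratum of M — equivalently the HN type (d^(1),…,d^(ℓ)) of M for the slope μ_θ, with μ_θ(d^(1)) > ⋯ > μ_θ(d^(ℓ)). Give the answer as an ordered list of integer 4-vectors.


Barcode: M ≅ I[1,1], I[1,2]^2, I[3,3], I[3,4]. HN layers by μ_θ (3 steps, strictly decreasing):
  μ^(1)=5; μ^(2)=-1; μ^(3)=-3

((0, 2, 0, 0); (3, 0, 1, 0); (0, 0, 1, 1))


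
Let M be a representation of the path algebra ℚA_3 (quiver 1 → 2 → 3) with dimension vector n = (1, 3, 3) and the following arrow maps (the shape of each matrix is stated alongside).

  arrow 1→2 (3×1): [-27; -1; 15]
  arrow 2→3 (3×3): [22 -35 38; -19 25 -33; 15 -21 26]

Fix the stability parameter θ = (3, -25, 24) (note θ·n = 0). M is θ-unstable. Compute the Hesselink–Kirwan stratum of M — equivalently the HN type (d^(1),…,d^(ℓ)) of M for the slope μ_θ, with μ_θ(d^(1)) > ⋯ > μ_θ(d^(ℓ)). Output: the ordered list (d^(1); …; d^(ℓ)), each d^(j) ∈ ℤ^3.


Interval decomposition of M: I[1,3], I[2,3]^2.
HN type (ℓ=3): μ^(1)=24; μ^(2)=-11; μ^(3)=-25

((0, 0, 3); (1, 1, 0); (0, 2, 0))


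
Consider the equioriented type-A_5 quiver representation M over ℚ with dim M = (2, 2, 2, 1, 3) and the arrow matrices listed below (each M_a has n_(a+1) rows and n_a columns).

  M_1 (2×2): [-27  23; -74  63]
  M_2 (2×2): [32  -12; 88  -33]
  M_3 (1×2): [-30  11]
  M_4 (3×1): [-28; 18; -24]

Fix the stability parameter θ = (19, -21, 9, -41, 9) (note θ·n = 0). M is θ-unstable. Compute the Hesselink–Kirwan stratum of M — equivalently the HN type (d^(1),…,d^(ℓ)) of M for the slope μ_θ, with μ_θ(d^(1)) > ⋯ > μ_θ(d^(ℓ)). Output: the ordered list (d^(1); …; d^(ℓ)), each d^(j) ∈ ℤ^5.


Barcode: M ≅ I[1,2], I[1,5], I[3,3], I[5,5]^2. HN layers by μ_θ (3 steps, strictly decreasing):
  μ^(1)=9; μ^(2)=-1; μ^(3)=-17/2

((0, 0, 1, 0, 3); (1, 1, 0, 0, 0); (1, 1, 1, 1, 0))


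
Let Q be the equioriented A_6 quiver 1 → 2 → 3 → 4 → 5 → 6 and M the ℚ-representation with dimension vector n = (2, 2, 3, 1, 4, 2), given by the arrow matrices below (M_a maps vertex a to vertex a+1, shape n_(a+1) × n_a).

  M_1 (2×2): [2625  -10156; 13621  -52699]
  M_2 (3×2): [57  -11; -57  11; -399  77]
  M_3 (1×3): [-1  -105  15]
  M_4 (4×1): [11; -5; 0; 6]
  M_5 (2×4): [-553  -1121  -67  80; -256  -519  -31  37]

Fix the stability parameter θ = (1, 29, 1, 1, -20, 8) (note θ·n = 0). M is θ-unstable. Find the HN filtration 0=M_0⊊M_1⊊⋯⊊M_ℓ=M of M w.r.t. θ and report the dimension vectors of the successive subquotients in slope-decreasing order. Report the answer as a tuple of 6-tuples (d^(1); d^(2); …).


Barcode: M ≅ I[1,2], I[1,6], I[3,3]^2, I[5,5]^2, I[5,6]. HN layers by μ_θ (5 steps, strictly decreasing):
  μ^(1)=29; μ^(2)=8; μ^(3)=11/4; μ^(4)=1; μ^(5)=-20

((0, 1, 0, 0, 0, 0); (0, 0, 0, 0, 0, 2); (0, 1, 1, 1, 1, 0); (2, 0, 2, 0, 0, 0); (0, 0, 0, 0, 3, 0))


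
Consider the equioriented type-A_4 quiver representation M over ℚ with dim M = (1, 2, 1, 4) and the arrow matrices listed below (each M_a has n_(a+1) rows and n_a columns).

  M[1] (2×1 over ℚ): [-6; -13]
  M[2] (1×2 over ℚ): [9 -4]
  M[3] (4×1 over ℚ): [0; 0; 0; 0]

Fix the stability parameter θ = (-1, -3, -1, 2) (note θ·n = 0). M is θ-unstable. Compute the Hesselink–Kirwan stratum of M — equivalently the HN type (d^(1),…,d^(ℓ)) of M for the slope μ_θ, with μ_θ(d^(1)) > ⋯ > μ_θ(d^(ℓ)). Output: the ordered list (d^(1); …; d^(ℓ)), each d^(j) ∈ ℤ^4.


Barcode: M ≅ I[1,3], I[2,2], I[4,4]^4. HN layers by μ_θ (4 steps, strictly decreasing):
  μ^(1)=2; μ^(2)=-1; μ^(3)=-2; μ^(4)=-3

((0, 0, 0, 4); (0, 0, 1, 0); (1, 1, 0, 0); (0, 1, 0, 0))


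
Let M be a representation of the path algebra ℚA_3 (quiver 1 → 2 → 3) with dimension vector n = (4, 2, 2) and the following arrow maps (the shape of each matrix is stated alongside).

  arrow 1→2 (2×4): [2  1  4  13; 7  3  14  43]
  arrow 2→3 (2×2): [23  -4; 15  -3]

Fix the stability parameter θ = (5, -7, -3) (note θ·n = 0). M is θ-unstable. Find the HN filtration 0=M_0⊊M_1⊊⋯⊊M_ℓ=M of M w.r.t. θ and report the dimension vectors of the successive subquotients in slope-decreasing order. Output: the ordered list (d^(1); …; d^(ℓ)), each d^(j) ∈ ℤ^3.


Interval decomposition of M: I[1,1]^2, I[1,3]^2.
HN type (ℓ=2): μ^(1)=5; μ^(2)=-5/3

((2, 0, 0); (2, 2, 2))


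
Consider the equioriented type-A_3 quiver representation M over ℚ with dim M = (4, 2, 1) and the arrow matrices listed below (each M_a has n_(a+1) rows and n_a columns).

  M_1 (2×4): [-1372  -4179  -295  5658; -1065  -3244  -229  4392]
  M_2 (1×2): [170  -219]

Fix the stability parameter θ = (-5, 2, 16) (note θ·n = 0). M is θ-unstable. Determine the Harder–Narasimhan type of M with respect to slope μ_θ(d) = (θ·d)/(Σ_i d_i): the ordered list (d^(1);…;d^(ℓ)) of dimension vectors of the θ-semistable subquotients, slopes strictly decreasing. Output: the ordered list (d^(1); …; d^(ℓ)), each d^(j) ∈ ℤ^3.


Interval decomposition of M: I[1,1]^2, I[1,2], I[1,3].
HN type (ℓ=3): μ^(1)=16; μ^(2)=2; μ^(3)=-5

((0, 0, 1); (0, 2, 0); (4, 0, 0))


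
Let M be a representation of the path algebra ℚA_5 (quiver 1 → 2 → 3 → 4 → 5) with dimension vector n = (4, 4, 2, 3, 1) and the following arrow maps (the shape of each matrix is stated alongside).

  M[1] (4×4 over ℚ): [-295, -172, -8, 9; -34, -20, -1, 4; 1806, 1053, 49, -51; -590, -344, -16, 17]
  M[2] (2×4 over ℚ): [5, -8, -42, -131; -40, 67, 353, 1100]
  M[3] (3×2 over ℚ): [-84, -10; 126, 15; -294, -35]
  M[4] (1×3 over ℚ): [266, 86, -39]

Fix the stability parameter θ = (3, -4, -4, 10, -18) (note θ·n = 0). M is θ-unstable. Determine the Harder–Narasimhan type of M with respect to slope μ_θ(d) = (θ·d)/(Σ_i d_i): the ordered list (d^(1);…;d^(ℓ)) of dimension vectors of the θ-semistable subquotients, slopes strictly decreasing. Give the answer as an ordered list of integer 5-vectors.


Interval decomposition of M: I[1,2]^2, I[1,3], I[1,5], I[4,4]^2.
HN type (ℓ=4): μ^(1)=10; μ^(2)=-1/2; μ^(3)=-5/3; μ^(4)=-13/5

((0, 0, 0, 2, 0); (2, 2, 0, 0, 0); (1, 1, 1, 0, 0); (1, 1, 1, 1, 1))


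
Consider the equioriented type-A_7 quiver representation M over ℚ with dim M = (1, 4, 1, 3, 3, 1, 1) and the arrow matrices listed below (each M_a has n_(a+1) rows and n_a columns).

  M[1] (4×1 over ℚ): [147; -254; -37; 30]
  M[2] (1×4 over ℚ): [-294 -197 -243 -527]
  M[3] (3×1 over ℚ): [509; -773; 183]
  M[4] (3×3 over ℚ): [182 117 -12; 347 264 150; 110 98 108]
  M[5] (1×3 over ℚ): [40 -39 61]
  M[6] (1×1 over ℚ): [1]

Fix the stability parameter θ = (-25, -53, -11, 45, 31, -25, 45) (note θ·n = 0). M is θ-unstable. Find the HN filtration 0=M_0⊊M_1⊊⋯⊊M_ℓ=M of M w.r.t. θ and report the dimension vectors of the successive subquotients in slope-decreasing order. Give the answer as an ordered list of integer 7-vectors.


Via rank(M_{q-1}∘⋯∘M_p): M ≅ I[1,7], I[2,2]^3, I[4,4], I[4,5], I[5,5].
μ_θ-semistable layers: μ^(1)=45; μ^(2)=38; μ^(3)=31; μ^(4)=17; μ^(5)=-11; μ^(6)=-39; μ^(7)=-53

((0, 0, 0, 1, 0, 0, 1); (0, 0, 0, 1, 1, 0, 0); (0, 0, 0, 0, 1, 0, 0); (0, 0, 0, 1, 1, 1, 0); (0, 0, 1, 0, 0, 0, 0); (1, 1, 0, 0, 0, 0, 0); (0, 3, 0, 0, 0, 0, 0))


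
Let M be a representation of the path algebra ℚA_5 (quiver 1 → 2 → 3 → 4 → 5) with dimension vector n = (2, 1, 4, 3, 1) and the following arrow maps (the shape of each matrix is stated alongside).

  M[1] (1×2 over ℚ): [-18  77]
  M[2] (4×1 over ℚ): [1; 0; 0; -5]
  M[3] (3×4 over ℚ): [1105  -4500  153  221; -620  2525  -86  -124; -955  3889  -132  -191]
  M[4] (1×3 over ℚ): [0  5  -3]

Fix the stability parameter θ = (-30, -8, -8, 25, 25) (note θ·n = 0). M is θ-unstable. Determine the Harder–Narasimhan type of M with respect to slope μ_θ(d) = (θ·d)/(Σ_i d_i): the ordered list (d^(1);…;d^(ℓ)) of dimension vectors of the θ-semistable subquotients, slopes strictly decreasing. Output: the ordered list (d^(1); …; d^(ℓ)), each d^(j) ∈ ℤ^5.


Barcode: M ≅ I[1,1], I[1,3], I[3,4]^2, I[3,5]. HN layers by μ_θ (3 steps, strictly decreasing):
  μ^(1)=25; μ^(2)=-8; μ^(3)=-30

((0, 0, 0, 3, 1); (0, 1, 4, 0, 0); (2, 0, 0, 0, 0))
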